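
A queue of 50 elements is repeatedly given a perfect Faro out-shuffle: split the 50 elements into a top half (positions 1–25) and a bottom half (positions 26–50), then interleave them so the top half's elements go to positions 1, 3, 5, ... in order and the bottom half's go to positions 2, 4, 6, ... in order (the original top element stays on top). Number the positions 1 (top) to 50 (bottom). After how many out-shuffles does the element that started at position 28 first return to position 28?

Follow position 28 under repeated out-shuffles:
28 → 6 → 11 → 21 → 41 → 32 → 14 → 27 → ... → 28 (length 21)
It first returns after 21 out-shuffles.

21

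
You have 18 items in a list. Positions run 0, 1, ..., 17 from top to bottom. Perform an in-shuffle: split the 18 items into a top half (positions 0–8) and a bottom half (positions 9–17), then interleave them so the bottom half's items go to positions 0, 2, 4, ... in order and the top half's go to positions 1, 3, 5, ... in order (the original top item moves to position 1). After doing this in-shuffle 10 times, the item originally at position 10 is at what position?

Track the item's position through each in-shuffle:
10 → 2 → 5 → 11 → 4 → 9 → 0 → 1 → 3 → 7 → 15

15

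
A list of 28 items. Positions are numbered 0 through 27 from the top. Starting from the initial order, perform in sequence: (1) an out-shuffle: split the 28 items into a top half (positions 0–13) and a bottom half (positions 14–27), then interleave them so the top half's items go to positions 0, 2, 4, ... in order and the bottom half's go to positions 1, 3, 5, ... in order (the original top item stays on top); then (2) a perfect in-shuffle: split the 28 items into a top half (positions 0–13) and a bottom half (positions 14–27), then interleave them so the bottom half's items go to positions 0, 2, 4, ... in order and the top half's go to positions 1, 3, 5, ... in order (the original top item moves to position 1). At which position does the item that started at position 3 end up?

Track the item from position 3 forward through each operation:
  after op 1 (out-shuffle): 3 → 6
  after op 2 (in-shuffle): 6 → 13

13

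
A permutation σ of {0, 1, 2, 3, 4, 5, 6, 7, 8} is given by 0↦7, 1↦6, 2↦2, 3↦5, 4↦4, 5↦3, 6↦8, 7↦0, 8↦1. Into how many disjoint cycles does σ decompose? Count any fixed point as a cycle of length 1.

5

Cycle decomposition: (0 7) (1 6 8) (2) (3 5) (4).
5 cycles.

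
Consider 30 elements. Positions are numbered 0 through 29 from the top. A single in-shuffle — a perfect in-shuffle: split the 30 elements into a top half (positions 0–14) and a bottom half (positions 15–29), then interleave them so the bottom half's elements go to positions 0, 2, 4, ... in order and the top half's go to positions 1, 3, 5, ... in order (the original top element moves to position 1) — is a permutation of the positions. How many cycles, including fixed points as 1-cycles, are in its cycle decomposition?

Trace each unvisited position around until it returns:
(0 1 3 7 15) (2 5 11 23 16) (4 9 19 8 17) (6 13 27 24 18) (10 21 12 25 20) (14 29 28 26 22)
6 cycles in total.

6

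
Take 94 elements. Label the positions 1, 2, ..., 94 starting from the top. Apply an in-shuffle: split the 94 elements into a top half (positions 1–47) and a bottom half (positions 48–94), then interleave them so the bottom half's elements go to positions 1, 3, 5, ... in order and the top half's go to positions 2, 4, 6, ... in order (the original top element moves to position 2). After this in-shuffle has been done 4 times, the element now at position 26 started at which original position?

Work backwards from position 26, undoing one in-shuffle at a time:
26 ← 13 ← 54 ← 27 ← 61
So the element now at position 26 started at position 61.

61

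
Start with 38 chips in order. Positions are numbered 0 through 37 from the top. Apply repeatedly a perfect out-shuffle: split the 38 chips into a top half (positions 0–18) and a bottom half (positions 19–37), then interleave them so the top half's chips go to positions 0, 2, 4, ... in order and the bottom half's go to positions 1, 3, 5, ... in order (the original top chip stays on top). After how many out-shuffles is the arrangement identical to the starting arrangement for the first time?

The out-shuffle permutes the 38 positions with cycle lengths [1, 1, 36].
Every chip is home exactly when every cycle has completed a whole number of laps, i.e. after lcm(1, 36) = 36 out-shuffles.

36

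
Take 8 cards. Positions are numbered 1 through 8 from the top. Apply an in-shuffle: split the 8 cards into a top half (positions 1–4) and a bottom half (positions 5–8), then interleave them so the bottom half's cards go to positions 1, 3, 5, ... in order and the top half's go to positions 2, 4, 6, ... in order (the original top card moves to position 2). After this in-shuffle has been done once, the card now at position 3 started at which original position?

Work backwards from position 3, undoing one in-shuffle at a time:
3 ← 6
So the card now at position 3 started at position 6.

6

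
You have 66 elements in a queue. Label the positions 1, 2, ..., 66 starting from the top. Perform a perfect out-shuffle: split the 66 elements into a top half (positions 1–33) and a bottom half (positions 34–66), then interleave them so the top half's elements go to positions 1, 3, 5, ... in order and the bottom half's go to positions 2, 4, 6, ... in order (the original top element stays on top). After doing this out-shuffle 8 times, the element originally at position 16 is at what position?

Track the element's position through each out-shuffle:
16 → 31 → 61 → 56 → 46 → 26 → 51 → 36 → 6

6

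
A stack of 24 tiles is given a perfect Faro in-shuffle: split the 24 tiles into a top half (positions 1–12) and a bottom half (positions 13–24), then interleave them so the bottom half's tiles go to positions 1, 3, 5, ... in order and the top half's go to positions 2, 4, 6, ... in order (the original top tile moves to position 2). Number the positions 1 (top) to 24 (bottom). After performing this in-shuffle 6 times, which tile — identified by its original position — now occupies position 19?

21

Work backwards from position 19, undoing one in-shuffle at a time:
19 ← 22 ← 11 ← 18 ← 9 ← 17 ← 21
So the tile now at position 19 started at position 21.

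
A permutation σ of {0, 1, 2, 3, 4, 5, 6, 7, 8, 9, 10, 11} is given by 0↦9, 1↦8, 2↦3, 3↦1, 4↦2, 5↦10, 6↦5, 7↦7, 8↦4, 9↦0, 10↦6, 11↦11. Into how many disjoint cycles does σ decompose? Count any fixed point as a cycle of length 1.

Cycle decomposition: (0 9) (1 8 4 2 3) (5 10 6) (7) (11).
5 cycles.

5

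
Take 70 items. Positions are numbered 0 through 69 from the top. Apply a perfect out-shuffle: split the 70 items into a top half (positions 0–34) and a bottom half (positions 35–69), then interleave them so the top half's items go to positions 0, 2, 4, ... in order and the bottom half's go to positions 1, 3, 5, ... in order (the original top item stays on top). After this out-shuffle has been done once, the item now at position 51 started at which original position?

Work backwards from position 51, undoing one out-shuffle at a time:
51 ← 60
So the item now at position 51 started at position 60.

60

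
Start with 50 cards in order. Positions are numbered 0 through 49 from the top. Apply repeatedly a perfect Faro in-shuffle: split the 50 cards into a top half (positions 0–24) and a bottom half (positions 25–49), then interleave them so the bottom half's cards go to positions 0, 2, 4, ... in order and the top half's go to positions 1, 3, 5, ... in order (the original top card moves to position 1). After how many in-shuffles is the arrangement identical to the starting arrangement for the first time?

8

The in-shuffle permutes the 50 positions with cycle lengths [2, 8, 8, 8, 8, 8, 8].
Every card is home exactly when every cycle has completed a whole number of laps, i.e. after lcm(2, 8) = 8 in-shuffles.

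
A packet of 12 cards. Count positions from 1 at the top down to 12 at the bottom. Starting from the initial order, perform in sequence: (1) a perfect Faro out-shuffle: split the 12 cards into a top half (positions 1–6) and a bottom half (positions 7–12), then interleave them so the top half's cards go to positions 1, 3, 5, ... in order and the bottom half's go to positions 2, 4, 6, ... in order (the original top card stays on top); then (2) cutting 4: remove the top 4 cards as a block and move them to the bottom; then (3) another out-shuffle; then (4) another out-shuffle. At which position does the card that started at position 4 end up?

9

Track the card from position 4 forward through each operation:
  after op 1 (out-shuffle): 4 → 7
  after op 2 (cut 4): 7 → 3
  after op 3 (out-shuffle): 3 → 5
  after op 4 (out-shuffle): 5 → 9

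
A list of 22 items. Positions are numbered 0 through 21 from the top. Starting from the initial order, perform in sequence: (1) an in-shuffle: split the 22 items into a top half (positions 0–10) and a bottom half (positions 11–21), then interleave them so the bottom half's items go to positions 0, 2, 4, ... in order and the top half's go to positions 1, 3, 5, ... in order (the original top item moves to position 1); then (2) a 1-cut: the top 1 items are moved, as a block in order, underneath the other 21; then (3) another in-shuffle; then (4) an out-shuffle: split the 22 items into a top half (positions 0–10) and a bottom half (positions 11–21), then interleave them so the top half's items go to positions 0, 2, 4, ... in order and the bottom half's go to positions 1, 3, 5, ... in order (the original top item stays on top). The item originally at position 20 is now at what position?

3

Track the item from position 20 forward through each operation:
  after op 1 (in-shuffle): 20 → 18
  after op 2 (cut 1): 18 → 17
  after op 3 (in-shuffle): 17 → 12
  after op 4 (out-shuffle): 12 → 3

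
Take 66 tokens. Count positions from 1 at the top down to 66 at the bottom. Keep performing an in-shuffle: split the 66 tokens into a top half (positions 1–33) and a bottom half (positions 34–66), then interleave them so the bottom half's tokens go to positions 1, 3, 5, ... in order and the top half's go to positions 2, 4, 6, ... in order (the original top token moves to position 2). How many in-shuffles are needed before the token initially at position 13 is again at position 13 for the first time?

66

Follow position 13 under repeated in-shuffles:
13 → 26 → 52 → 37 → 7 → 14 → 28 → 56 → ... → 13 (length 66)
It first returns after 66 in-shuffles.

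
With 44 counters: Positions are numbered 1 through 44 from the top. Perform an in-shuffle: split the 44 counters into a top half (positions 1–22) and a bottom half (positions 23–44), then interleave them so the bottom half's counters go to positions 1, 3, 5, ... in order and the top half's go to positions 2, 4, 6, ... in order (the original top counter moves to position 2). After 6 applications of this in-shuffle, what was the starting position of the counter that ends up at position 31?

4

Work backwards from position 31, undoing one in-shuffle at a time:
31 ← 38 ← 19 ← 32 ← 16 ← 8 ← 4
So the counter now at position 31 started at position 4.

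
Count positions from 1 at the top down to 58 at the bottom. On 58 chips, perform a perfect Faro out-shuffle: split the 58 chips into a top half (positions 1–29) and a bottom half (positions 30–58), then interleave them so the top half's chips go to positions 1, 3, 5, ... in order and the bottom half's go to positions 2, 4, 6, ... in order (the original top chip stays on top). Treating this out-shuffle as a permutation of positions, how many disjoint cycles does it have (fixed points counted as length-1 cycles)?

6

Trace each unvisited position around until it returns:
(1) (2 3 5 9 17 33 ... len 18) (4 7 13 25 49 40 ... len 18) (6 11 21 41 24 47 ... len 18) (20 39) (58)
6 cycles in total.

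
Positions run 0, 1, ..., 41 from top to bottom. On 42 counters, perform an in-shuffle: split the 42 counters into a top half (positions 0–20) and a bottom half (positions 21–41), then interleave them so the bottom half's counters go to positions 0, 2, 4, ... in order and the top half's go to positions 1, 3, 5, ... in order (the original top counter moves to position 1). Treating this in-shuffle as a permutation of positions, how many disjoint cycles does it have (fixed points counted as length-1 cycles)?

Trace each unvisited position around until it returns:
(0 1 3 7 15 31 ... len 14) (2 5 11 23 4 9 ... len 14) (6 13 27 12 25 8 ... len 14)
3 cycles in total.

3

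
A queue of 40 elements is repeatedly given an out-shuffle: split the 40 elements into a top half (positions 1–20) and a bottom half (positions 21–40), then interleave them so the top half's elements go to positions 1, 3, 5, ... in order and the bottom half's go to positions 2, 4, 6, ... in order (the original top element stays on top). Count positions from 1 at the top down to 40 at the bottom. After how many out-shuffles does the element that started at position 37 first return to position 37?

12

Follow position 37 under repeated out-shuffles:
37 → 34 → 28 → 16 → 31 → 22 → 4 → 7 → 13 → 25 → 10 → 19 → 37
It first returns after 12 out-shuffles.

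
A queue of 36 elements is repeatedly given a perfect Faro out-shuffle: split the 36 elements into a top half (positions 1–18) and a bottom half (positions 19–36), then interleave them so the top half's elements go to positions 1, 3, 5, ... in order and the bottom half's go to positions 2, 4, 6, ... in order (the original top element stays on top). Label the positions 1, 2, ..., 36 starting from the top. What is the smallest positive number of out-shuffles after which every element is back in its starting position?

12

The out-shuffle permutes the 36 positions with cycle lengths [1, 1, 3, 3, 4, 12, 12].
Every element is home exactly when every cycle has completed a whole number of laps, i.e. after lcm(1, 3, 4, 12) = 12 out-shuffles.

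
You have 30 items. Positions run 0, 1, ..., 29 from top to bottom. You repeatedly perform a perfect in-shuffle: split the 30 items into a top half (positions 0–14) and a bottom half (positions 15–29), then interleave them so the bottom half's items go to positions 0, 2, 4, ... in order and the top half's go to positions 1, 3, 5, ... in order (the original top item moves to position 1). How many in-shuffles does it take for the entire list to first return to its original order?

The in-shuffle permutes the 30 positions with cycle lengths [5, 5, 5, 5, 5, 5].
Every item is home exactly when every cycle has completed a whole number of laps, i.e. after lcm(5) = 5 in-shuffles.

5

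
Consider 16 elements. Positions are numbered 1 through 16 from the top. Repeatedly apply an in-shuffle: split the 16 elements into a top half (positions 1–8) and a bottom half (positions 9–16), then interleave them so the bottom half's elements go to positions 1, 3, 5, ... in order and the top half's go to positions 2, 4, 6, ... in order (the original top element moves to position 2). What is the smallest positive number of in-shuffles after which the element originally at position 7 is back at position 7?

Follow position 7 under repeated in-shuffles:
7 → 14 → 11 → 5 → 10 → 3 → 6 → 12 → 7
It first returns after 8 in-shuffles.

8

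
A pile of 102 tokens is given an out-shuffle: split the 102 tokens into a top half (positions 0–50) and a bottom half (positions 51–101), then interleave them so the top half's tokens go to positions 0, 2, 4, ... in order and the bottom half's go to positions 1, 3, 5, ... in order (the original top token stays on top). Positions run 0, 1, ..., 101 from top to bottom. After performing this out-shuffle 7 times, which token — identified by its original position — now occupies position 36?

Work backwards from position 36, undoing one out-shuffle at a time:
36 ← 18 ← 9 ← 55 ← 78 ← 39 ← 70 ← 35
So the token now at position 36 started at position 35.

35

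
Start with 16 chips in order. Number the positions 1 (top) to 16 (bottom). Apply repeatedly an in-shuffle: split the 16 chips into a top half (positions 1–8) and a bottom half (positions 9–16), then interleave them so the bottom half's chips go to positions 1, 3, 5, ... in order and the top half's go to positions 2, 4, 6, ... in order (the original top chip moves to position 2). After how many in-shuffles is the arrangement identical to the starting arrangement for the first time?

The in-shuffle permutes the 16 positions with cycle lengths [8, 8].
Every chip is home exactly when every cycle has completed a whole number of laps, i.e. after lcm(8) = 8 in-shuffles.

8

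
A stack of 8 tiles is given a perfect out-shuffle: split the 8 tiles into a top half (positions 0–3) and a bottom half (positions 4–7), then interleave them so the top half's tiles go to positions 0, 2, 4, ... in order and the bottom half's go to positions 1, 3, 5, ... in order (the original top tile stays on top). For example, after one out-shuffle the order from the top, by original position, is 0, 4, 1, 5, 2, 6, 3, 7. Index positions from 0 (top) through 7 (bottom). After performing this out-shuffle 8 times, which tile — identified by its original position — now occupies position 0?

Work backwards from position 0, undoing one out-shuffle at a time:
0 ← 0 ← 0 ← 0 ← 0 ← 0 ← 0 ← 0 ← 0
So the tile now at position 0 started at position 0.

0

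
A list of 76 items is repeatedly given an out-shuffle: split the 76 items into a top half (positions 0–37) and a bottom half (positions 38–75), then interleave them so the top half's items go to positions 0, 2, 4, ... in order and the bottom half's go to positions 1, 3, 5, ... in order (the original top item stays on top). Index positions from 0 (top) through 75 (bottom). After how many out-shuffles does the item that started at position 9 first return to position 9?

Follow position 9 under repeated out-shuffles:
9 → 18 → 36 → 72 → 69 → 63 → 51 → 27 → 54 → 33 → 66 → 57 → 39 → 3 → 6 → 12 → 24 → 48 → 21 → 42 → 9
It first returns after 20 out-shuffles.

20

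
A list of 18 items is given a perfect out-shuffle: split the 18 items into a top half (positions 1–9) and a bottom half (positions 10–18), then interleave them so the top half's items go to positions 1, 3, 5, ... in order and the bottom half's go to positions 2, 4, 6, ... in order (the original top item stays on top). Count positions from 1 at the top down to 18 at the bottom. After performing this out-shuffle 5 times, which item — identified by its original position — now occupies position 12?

Work backwards from position 12, undoing one out-shuffle at a time:
12 ← 15 ← 8 ← 13 ← 7 ← 4
So the item now at position 12 started at position 4.

4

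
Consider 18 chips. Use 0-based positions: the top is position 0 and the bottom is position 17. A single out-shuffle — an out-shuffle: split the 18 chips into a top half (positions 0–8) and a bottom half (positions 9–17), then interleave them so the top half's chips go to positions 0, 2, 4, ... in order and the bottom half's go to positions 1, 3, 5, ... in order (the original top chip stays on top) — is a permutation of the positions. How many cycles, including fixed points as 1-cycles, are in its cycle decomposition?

4

Trace each unvisited position around until it returns:
(0) (1 2 4 8 16 15 13 9) (3 6 12 7 14 11 5 10) (17)
4 cycles in total.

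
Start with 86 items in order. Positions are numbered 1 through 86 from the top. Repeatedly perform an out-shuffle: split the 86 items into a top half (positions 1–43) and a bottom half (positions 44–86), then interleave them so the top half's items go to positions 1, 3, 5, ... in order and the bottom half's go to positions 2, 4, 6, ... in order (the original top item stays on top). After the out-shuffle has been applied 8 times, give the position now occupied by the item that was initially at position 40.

Track the item's position through each out-shuffle:
40 → 79 → 72 → 58 → 30 → 59 → 32 → 63 → 40

40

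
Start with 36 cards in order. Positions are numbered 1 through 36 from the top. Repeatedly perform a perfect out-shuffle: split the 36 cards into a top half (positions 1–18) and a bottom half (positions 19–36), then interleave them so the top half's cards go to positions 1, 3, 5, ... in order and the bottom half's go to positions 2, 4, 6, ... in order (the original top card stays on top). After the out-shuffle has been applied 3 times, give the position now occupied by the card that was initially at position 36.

36

Position 36 is a fixed point of every out-shuffle, so the card never moves.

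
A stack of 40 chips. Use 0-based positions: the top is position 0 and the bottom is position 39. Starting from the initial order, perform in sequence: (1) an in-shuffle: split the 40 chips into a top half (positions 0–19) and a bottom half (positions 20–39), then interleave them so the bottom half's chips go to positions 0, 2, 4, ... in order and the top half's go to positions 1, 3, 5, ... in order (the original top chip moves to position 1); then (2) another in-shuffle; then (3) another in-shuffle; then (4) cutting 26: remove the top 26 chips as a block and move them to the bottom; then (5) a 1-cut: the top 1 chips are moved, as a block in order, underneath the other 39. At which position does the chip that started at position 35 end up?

Track the chip from position 35 forward through each operation:
  after op 1 (in-shuffle): 35 → 30
  after op 2 (in-shuffle): 30 → 20
  after op 3 (in-shuffle): 20 → 0
  after op 4 (cut 26): 0 → 14
  after op 5 (cut 1): 14 → 13

13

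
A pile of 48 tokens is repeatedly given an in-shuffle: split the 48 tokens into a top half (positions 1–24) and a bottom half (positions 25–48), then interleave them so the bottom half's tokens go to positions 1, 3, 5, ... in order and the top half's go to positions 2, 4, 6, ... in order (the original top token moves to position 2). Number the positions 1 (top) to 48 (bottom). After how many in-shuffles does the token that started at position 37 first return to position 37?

21

Follow position 37 under repeated in-shuffles:
37 → 25 → 1 → 2 → 4 → 8 → 16 → 32 → ... → 37 (length 21)
It first returns after 21 in-shuffles.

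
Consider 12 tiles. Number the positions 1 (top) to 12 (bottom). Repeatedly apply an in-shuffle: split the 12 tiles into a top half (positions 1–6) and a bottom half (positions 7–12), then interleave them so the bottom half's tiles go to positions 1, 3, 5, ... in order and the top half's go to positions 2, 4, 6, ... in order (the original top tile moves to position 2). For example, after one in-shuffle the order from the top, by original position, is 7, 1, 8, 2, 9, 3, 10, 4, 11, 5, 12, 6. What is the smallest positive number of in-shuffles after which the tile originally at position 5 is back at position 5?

12

Follow position 5 under repeated in-shuffles:
5 → 10 → 7 → 1 → 2 → 4 → 8 → 3 → 6 → 12 → 11 → 9 → 5
It first returns after 12 in-shuffles.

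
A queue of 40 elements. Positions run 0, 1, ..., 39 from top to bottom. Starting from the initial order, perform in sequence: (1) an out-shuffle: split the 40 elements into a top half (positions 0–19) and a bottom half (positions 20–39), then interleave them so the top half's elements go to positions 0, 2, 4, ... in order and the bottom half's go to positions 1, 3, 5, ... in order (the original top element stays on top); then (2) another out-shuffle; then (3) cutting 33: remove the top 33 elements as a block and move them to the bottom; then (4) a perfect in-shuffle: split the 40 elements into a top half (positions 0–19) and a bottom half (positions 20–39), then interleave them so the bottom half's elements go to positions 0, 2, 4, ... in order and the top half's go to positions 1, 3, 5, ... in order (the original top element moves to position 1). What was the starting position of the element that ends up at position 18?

25

Undo the operations in reverse order, starting from position 18:
  undo op 4 (in-shuffle, from bottom half): 18 ← 29
  undo op 3 (cut 33): 29 ← 22
  undo op 2 (out-shuffle, from top half): 22 ← 11
  undo op 1 (out-shuffle, from bottom half): 11 ← 25
So the element at position 18 came from original position 25.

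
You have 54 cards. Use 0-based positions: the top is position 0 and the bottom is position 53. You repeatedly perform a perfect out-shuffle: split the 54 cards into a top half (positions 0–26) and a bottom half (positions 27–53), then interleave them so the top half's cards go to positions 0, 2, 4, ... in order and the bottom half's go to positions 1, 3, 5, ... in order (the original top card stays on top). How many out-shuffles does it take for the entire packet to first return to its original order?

The out-shuffle permutes the 54 positions with cycle lengths [1, 1, 52].
Every card is home exactly when every cycle has completed a whole number of laps, i.e. after lcm(1, 52) = 52 out-shuffles.

52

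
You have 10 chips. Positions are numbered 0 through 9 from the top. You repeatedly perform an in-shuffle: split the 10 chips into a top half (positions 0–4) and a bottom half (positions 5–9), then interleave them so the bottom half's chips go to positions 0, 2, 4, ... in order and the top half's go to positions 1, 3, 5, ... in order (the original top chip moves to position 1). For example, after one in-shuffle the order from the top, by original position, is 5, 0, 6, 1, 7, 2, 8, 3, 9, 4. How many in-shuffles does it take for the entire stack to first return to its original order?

10

The in-shuffle permutes the 10 positions with cycle lengths [10].
Every chip is home exactly when every cycle has completed a whole number of laps, i.e. after lcm(10) = 10 in-shuffles.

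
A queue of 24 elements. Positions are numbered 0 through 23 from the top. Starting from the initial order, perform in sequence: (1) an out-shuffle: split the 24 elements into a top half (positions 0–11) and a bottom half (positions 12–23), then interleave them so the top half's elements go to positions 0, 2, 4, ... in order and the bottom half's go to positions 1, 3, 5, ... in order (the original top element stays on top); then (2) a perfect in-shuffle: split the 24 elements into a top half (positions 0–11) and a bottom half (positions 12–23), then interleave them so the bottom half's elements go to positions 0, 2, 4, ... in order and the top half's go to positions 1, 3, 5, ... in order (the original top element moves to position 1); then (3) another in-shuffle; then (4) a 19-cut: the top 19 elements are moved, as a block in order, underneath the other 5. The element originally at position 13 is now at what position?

20

Track the element from position 13 forward through each operation:
  after op 1 (out-shuffle): 13 → 3
  after op 2 (in-shuffle): 3 → 7
  after op 3 (in-shuffle): 7 → 15
  after op 4 (cut 19): 15 → 20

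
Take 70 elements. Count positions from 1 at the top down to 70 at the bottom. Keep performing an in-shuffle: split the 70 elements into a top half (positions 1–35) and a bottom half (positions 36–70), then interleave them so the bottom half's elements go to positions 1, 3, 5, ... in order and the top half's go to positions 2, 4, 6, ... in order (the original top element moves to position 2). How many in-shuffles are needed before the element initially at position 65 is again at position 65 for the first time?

Follow position 65 under repeated in-shuffles:
65 → 59 → 47 → 23 → 46 → 21 → 42 → 13 → ... → 65 (length 35)
It first returns after 35 in-shuffles.

35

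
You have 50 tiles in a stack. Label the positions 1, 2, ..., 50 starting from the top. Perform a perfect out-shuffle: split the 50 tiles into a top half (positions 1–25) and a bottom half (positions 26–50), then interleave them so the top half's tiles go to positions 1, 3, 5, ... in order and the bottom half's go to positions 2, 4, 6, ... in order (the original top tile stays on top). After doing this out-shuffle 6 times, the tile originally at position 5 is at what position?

12

Track the tile's position through each out-shuffle:
5 → 9 → 17 → 33 → 16 → 31 → 12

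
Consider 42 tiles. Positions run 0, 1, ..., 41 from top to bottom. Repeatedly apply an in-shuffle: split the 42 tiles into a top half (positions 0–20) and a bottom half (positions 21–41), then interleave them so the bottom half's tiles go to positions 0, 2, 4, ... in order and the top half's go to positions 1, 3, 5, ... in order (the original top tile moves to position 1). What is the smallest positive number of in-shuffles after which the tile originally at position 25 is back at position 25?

14

Follow position 25 under repeated in-shuffles:
25 → 8 → 17 → 35 → 28 → 14 → 29 → 16 → 33 → 24 → 6 → 13 → 27 → 12 → 25
It first returns after 14 in-shuffles.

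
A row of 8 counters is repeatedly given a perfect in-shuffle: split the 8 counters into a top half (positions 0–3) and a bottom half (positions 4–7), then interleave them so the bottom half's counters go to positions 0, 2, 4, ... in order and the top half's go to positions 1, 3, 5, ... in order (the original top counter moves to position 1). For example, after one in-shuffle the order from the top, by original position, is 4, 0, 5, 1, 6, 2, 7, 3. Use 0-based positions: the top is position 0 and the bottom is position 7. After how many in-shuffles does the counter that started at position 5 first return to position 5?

2

Follow position 5 under repeated in-shuffles:
5 → 2 → 5
It first returns after 2 in-shuffles.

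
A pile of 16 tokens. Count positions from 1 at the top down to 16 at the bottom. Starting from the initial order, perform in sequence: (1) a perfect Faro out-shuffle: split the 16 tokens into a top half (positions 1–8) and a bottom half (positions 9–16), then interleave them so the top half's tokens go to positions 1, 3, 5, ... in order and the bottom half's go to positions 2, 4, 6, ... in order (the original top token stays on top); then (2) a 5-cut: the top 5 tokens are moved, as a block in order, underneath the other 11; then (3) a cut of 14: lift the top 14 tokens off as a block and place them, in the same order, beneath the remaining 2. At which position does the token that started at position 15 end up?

Track the token from position 15 forward through each operation:
  after op 1 (out-shuffle): 15 → 14
  after op 2 (cut 5): 14 → 9
  after op 3 (cut 14): 9 → 11

11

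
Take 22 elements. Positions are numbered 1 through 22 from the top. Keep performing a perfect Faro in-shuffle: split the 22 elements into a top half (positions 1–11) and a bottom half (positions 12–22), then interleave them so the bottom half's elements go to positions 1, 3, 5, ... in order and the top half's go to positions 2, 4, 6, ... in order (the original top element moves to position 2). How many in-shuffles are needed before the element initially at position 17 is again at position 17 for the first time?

Follow position 17 under repeated in-shuffles:
17 → 11 → 22 → 21 → 19 → 15 → 7 → 14 → 5 → 10 → 20 → 17
It first returns after 11 in-shuffles.

11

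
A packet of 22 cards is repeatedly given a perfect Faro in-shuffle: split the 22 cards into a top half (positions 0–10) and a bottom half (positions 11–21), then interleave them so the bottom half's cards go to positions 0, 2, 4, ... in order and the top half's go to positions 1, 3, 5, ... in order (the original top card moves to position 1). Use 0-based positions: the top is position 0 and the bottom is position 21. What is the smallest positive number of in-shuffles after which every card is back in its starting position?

The in-shuffle permutes the 22 positions with cycle lengths [11, 11].
Every card is home exactly when every cycle has completed a whole number of laps, i.e. after lcm(11) = 11 in-shuffles.

11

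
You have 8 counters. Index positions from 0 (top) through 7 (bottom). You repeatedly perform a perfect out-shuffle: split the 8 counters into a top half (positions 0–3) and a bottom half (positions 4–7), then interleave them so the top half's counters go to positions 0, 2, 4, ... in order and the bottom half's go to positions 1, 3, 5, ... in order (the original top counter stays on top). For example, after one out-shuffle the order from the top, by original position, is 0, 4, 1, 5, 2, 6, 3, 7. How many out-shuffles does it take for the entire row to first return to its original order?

The out-shuffle permutes the 8 positions with cycle lengths [1, 1, 3, 3].
Every counter is home exactly when every cycle has completed a whole number of laps, i.e. after lcm(1, 3) = 3 out-shuffles.

3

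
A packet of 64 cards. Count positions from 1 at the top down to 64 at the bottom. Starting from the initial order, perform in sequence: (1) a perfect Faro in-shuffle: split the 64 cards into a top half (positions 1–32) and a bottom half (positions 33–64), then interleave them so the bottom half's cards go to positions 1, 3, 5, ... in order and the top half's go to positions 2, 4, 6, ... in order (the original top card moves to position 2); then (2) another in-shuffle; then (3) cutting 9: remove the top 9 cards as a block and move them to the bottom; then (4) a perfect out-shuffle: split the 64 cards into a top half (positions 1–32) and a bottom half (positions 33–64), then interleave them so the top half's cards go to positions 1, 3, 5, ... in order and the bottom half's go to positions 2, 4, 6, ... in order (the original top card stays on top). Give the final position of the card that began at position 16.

Track the card from position 16 forward through each operation:
  after op 1 (in-shuffle): 16 → 32
  after op 2 (in-shuffle): 32 → 64
  after op 3 (cut 9): 64 → 55
  after op 4 (out-shuffle): 55 → 46

46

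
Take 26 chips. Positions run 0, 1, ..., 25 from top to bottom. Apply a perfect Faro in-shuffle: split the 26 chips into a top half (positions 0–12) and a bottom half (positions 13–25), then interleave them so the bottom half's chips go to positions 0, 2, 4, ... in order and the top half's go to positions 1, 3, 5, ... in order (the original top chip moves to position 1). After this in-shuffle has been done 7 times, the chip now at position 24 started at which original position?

7

Work backwards from position 24, undoing one in-shuffle at a time:
24 ← 25 ← 12 ← 19 ← 9 ← 4 ← 15 ← 7
So the chip now at position 24 started at position 7.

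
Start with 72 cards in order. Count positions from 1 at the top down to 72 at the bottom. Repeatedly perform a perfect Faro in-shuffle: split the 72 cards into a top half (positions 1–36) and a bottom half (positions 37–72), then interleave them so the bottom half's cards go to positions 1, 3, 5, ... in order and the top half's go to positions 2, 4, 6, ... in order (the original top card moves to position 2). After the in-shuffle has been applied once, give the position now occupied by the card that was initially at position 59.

Track the card's position through each in-shuffle:
59 → 45

45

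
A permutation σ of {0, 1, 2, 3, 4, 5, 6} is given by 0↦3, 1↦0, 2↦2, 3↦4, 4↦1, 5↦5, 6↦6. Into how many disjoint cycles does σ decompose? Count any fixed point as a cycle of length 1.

4

Cycle decomposition: (0 3 4 1) (2) (5) (6).
4 cycles.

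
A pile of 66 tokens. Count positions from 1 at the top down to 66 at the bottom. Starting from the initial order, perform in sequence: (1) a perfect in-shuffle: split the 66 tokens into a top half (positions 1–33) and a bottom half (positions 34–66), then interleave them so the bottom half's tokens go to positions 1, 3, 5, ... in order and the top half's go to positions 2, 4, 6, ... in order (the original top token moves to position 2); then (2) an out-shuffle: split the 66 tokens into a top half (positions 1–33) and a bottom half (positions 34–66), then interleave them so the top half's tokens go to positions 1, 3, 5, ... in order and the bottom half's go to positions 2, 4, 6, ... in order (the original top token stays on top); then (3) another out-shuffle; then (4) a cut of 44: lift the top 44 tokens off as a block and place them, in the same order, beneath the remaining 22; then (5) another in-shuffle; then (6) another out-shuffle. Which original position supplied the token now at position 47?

Undo the operations in reverse order, starting from position 47:
  undo op 6 (out-shuffle, from top half): 47 ← 24
  undo op 5 (in-shuffle, from top half): 24 ← 12
  undo op 4 (cut 44): 12 ← 56
  undo op 3 (out-shuffle, from bottom half): 56 ← 61
  undo op 2 (out-shuffle, from top half): 61 ← 31
  undo op 1 (in-shuffle, from bottom half): 31 ← 49
So the token at position 47 came from original position 49.

49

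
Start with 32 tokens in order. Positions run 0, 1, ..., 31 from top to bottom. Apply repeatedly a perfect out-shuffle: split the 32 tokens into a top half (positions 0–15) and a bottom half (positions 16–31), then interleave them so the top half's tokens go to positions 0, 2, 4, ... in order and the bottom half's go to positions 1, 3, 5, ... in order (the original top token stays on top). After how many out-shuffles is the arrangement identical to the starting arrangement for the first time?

The out-shuffle permutes the 32 positions with cycle lengths [1, 1, 5, 5, 5, 5, 5, 5].
Every token is home exactly when every cycle has completed a whole number of laps, i.e. after lcm(1, 5) = 5 out-shuffles.

5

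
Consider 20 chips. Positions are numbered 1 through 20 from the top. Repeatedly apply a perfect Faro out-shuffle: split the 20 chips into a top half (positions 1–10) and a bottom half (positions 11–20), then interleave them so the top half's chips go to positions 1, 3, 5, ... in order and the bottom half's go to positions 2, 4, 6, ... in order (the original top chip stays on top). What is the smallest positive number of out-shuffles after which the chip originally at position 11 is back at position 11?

Follow position 11 under repeated out-shuffles:
11 → 2 → 3 → 5 → 9 → 17 → 14 → 8 → 15 → 10 → 19 → 18 → 16 → 12 → 4 → 7 → 13 → 6 → 11
It first returns after 18 out-shuffles.

18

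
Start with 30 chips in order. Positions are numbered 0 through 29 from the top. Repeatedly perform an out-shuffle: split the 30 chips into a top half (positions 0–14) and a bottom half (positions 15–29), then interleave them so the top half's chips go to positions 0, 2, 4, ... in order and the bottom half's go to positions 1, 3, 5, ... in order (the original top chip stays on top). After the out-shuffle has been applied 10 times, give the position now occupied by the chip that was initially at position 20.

Track the chip's position through each out-shuffle:
20 → 11 → 22 → 15 → 1 → 2 → 4 → 8 → 16 → 3 → 6

6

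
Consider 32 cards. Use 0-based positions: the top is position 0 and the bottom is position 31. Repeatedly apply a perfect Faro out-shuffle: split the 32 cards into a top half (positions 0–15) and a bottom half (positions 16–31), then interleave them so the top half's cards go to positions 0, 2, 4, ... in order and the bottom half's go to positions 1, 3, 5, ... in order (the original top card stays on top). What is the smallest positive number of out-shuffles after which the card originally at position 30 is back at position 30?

Follow position 30 under repeated out-shuffles:
30 → 29 → 27 → 23 → 15 → 30
It first returns after 5 out-shuffles.

5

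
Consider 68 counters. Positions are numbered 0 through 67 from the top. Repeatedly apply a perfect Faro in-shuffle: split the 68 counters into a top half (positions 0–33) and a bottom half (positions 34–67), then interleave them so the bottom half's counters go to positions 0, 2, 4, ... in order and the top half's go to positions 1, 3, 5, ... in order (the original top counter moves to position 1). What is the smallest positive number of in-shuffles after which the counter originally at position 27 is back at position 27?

Follow position 27 under repeated in-shuffles:
27 → 55 → 42 → 16 → 33 → 67 → 66 → 64 → ... → 27 (length 22)
It first returns after 22 in-shuffles.

22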